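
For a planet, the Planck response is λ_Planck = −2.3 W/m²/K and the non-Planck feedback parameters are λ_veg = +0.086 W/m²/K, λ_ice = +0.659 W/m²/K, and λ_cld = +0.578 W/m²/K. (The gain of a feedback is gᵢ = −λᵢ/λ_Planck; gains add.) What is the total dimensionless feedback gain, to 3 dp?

0.575

Convert to gains: g_veg = 0.086/2.3 = 0.03739; g_ice = 0.659/2.3 = 0.2865; g_cld = 0.578/2.3 = 0.2513.
Total gain g = 0.57519.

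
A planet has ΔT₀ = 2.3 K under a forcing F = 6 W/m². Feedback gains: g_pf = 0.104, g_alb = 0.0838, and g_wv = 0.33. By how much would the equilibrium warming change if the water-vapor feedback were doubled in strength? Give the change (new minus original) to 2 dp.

10.34 K

Original: g = 0.5178, ΔT = 2.3/(1−0.5178) = 4.7698 K.
With doubled water-vapor: g' = 0.8478, ΔT' = 2.3/(1−0.8478) = 15.1117 K.
Change = 15.1117 − 4.7698 = 10.34 K.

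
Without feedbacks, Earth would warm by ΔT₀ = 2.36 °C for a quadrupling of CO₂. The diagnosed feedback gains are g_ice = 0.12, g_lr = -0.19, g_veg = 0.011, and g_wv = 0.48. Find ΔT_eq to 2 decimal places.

4.08 °C

Total gain g = 0.12 − 0.19 + 0.011 + 0.48 = 0.421.
Amplification A = 1/(1 − 0.421) = 1.727.
ΔT = 2.36 × 1.727 = 4.08 °C.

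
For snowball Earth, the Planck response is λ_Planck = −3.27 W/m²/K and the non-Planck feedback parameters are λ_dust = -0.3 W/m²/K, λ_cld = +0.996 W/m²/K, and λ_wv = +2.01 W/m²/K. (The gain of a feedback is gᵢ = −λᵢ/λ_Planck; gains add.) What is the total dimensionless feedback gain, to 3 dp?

Convert to gains: g_dust = -0.3/3.27 = -0.09174; g_cld = 0.996/3.27 = 0.3046; g_wv = 2.01/3.27 = 0.6147.
Total gain g = 0.82756.

0.828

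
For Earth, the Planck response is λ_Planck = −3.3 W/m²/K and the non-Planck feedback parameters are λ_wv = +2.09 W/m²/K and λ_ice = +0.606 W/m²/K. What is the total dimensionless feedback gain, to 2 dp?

0.82

Convert to gains: g_wv = 2.09/3.3 = 0.6333; g_ice = 0.606/3.3 = 0.1836.
Total gain g = 0.8169.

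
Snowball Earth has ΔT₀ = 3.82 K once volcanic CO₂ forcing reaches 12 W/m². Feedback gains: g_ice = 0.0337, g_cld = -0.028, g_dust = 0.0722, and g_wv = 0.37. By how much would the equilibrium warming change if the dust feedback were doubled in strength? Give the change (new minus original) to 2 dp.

1.04 K

Original: g = 0.4479, ΔT = 3.82/(1−0.4479) = 6.9190 K.
With doubled dust: g' = 0.5201, ΔT' = 3.82/(1−0.5201) = 7.9600 K.
Change = 7.9600 − 6.9190 = 1.04 K.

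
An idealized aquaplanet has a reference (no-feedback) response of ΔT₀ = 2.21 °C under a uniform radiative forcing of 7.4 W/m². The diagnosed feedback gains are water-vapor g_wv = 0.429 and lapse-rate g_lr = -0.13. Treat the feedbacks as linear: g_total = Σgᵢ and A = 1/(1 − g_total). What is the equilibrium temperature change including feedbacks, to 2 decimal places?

Total gain g = 0.429 − 0.13 = 0.299.
Amplification A = 1/(1 − 0.299) = 1.427.
ΔT = 2.21 × 1.427 = 3.15 °C.

3.15 °C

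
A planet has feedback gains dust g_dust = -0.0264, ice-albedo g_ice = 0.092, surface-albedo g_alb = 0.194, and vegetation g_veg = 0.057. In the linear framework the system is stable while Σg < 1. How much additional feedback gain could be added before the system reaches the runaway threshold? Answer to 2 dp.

0.68

Current total gain = -0.0264 + 0.092 + 0.194 + 0.057 = 0.3166.
Margin to runaway = 1 − 0.3166 = 0.68.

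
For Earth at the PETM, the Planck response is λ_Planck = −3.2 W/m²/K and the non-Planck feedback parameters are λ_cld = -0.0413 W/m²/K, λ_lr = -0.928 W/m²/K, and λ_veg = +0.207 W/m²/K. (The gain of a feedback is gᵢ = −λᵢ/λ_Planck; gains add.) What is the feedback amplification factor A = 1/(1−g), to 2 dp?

0.81

Convert to gains: g_cld = -0.0413/3.2 = -0.01291; g_lr = -0.928/3.2 = -0.29; g_veg = 0.207/3.2 = 0.06469.
Total gain g = -0.23822.
A = 1/(1 + 0.23822) = 0.81.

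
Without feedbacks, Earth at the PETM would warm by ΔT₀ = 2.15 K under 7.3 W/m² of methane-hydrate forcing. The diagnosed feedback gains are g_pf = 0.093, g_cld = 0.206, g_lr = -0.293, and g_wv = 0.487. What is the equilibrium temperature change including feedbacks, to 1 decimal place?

Total gain g = 0.093 + 0.206 − 0.293 + 0.487 = 0.493.
Amplification A = 1/(1 − 0.493) = 1.972.
ΔT = 2.15 × 1.972 = 4.2 K.

4.2 K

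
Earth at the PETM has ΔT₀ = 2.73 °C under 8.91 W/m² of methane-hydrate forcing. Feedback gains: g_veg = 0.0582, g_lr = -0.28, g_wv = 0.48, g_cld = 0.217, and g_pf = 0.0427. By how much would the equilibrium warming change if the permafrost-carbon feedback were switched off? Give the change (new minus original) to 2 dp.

Original: g = 0.5179, ΔT = 2.73/(1−0.5179) = 5.6627 °C.
Without permafrost-carbon: g' = 0.4752, ΔT' = 2.73/(1−0.4752) = 5.2020 °C.
Change = 5.2020 − 5.6627 = -0.46 °C.

-0.46 °C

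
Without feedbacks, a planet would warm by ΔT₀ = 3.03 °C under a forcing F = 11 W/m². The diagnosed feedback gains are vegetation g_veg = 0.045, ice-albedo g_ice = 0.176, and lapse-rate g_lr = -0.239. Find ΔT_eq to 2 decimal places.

Total gain g = 0.045 + 0.176 − 0.239 = -0.018.
Amplification A = 1/(1 + 0.018) = 0.9823.
ΔT = 3.03 × 0.9823 = 2.98 °C.

2.98 °C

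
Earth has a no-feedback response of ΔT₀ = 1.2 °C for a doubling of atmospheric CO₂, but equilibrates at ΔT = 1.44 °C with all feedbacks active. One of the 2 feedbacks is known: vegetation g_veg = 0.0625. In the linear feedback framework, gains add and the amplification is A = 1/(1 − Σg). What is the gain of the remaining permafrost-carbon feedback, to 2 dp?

0.10

Amplification A = ΔT/ΔT₀ = 1.44/1.2 = 1.2.
Total gain g = 1 − 1/A = 1 − 1/1.2 = 0.1667.
The known gain is 0.0625.
g_pf = 0.1667 − 0.0625 = 0.10.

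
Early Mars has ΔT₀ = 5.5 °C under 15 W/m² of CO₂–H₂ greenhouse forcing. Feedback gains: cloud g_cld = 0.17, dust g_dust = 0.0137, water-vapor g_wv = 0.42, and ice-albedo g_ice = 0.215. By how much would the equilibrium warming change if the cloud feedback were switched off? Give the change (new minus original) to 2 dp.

Original: g = 0.8187, ΔT = 5.5/(1−0.8187) = 30.3365 °C.
Without cloud: g' = 0.6487, ΔT' = 5.5/(1−0.6487) = 15.6561 °C.
Change = 15.6561 − 30.3365 = -14.68 °C.

-14.68 °C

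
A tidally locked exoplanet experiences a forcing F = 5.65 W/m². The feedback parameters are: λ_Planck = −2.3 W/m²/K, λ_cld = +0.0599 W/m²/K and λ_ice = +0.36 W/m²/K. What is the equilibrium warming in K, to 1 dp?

3.0 K

Net feedback parameter λ = (−2.3) + (+0.0599) + (+0.36) = -1.8801 W/m²/K.
ΔT = −F/λ = −5.65/(-1.8801) = 3.0 K.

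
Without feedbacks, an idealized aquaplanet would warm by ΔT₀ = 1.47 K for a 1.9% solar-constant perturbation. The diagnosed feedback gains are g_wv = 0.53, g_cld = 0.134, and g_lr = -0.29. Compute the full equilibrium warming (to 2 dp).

Total gain g = 0.53 + 0.134 − 0.29 = 0.374.
Amplification A = 1/(1 − 0.374) = 1.597.
ΔT = 1.47 × 1.597 = 2.35 K.

2.35 K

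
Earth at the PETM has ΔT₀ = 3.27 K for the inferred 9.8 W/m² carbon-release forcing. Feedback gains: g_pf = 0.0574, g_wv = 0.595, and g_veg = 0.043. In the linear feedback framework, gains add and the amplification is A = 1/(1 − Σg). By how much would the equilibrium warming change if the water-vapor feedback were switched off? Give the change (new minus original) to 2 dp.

-7.10 K

Original: g = 0.6954, ΔT = 3.27/(1−0.6954) = 10.7354 K.
Without water-vapor: g' = 0.1004, ΔT' = 3.27/(1−0.1004) = 3.6349 K.
Change = 3.6349 − 10.7354 = -7.10 K.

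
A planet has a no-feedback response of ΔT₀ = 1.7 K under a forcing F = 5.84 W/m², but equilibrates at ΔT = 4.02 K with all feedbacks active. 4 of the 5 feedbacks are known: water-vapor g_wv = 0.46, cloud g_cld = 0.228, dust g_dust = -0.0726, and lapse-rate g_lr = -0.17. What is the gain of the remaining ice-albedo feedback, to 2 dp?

Amplification A = ΔT/ΔT₀ = 4.02/1.7 = 2.365.
Total gain g = 1 − 1/A = 1 − 1/2.365 = 0.5772.
Known gains sum to 0.46 + 0.228 − 0.0726 − 0.17 = 0.4454.
g_ice = 0.5772 − 0.4454 = 0.13.

0.13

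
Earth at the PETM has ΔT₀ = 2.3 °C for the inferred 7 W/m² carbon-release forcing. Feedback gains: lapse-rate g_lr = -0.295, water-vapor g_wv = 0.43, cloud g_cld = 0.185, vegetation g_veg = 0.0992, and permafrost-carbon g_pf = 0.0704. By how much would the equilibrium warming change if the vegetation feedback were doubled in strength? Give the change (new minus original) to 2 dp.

1.09 °C

Original: g = 0.4896, ΔT = 2.3/(1−0.4896) = 4.5063 °C.
With doubled vegetation: g' = 0.5888, ΔT' = 2.3/(1−0.5888) = 5.5934 °C.
Change = 5.5934 − 4.5063 = 1.09 °C.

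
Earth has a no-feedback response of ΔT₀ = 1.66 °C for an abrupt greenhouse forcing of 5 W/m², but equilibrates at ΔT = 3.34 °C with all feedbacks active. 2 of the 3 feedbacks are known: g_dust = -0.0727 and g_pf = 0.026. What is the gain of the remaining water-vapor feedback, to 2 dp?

0.55

Amplification A = ΔT/ΔT₀ = 3.34/1.66 = 2.012.
Total gain g = 1 − 1/A = 1 − 1/2.012 = 0.503.
Known gains sum to -0.0727 + 0.026 = -0.0467.
g_wv = 0.503 + 0.0467 = 0.55.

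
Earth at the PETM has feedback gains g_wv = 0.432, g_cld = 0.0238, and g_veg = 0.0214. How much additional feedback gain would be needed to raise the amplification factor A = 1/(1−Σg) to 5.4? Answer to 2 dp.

Current total gain = 0.4772.
Target gain for A = 5.4: g* = 1 − 1/5.4 = 0.8148.
Additional gain needed = 0.8148 − 0.4772 = 0.34.

0.34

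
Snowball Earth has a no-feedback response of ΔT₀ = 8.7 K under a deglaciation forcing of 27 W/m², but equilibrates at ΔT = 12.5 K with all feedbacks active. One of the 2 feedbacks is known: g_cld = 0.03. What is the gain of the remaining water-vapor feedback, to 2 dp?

Amplification A = ΔT/ΔT₀ = 12.5/8.7 = 1.437.
Total gain g = 1 − 1/A = 1 − 1/1.437 = 0.3041.
The known gain is 0.03.
g_wv = 0.3041 − 0.03 = 0.27.

0.27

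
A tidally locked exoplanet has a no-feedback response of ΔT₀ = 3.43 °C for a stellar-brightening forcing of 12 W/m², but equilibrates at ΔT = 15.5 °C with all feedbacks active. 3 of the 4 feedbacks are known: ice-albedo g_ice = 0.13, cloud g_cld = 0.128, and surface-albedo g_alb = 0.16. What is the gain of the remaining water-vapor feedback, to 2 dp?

0.36

Amplification A = ΔT/ΔT₀ = 15.5/3.43 = 4.519.
Total gain g = 1 − 1/A = 1 − 1/4.519 = 0.7787.
Known gains sum to 0.13 + 0.128 + 0.16 = 0.418.
g_wv = 0.7787 − 0.418 = 0.36.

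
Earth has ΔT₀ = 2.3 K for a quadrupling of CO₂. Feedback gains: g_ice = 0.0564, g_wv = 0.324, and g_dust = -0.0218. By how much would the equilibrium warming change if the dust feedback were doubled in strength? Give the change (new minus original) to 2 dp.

Original: g = 0.3586, ΔT = 2.3/(1−0.3586) = 3.5859 K.
With doubled dust: g' = 0.3368, ΔT' = 2.3/(1−0.3368) = 3.4680 K.
Change = 3.4680 − 3.5859 = -0.12 K.

-0.12 K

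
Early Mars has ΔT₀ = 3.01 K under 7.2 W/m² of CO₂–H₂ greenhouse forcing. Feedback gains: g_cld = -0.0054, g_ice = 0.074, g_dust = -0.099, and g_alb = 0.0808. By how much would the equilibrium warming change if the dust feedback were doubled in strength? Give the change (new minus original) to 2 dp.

Original: g = 0.0504, ΔT = 3.01/(1−0.0504) = 3.1698 K.
With doubled dust: g' = -0.0486, ΔT' = 3.01/(1+0.0486) = 2.8705 K.
Change = 2.8705 − 3.1698 = -0.30 K.

-0.30 K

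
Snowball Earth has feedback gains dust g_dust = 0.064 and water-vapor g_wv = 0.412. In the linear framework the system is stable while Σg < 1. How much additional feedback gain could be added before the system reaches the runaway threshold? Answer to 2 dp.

0.52

Current total gain = 0.064 + 0.412 = 0.476.
Margin to runaway = 1 − 0.476 = 0.52.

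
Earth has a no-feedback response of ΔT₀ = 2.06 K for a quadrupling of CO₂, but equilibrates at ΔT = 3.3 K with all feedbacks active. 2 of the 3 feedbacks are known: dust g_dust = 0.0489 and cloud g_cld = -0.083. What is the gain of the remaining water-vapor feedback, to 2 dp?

Amplification A = ΔT/ΔT₀ = 3.3/2.06 = 1.602.
Total gain g = 1 − 1/A = 1 − 1/1.602 = 0.3758.
Known gains sum to 0.0489 − 0.083 = -0.0341.
g_wv = 0.3758 + 0.0341 = 0.41.

0.41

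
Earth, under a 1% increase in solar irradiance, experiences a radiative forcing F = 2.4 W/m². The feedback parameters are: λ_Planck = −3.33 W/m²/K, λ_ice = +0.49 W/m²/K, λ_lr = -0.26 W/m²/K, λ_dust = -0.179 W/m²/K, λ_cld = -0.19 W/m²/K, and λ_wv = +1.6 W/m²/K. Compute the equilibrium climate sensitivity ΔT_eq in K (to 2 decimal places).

1.28 K

Net feedback parameter λ = (−3.33) + (+0.49) + (-0.26) + (-0.179) + (-0.19) + (+1.6) = -1.869 W/m²/K.
ΔT = −F/λ = −2.4/(-1.869) = 1.28 K.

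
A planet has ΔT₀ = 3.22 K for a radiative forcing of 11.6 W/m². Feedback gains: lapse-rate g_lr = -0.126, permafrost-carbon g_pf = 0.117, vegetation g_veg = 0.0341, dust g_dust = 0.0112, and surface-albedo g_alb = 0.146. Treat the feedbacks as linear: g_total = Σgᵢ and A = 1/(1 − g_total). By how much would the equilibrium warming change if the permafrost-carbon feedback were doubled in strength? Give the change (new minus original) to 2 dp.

Original: g = 0.1823, ΔT = 3.22/(1−0.1823) = 3.9379 K.
With doubled permafrost-carbon: g' = 0.2993, ΔT' = 3.22/(1−0.2993) = 4.5954 K.
Change = 4.5954 − 3.9379 = 0.66 K.

0.66 K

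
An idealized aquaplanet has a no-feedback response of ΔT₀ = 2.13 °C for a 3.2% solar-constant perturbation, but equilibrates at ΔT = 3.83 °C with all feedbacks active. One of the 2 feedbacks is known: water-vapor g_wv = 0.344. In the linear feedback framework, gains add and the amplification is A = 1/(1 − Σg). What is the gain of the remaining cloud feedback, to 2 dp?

0.10

Amplification A = ΔT/ΔT₀ = 3.83/2.13 = 1.798.
Total gain g = 1 − 1/A = 1 − 1/1.798 = 0.4438.
The known gain is 0.344.
g_cld = 0.4438 − 0.344 = 0.10.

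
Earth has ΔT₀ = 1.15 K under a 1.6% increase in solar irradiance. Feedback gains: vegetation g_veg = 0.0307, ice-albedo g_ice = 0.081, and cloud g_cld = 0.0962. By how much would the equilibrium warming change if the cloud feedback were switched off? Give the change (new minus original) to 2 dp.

-0.16 K

Original: g = 0.2079, ΔT = 1.15/(1−0.2079) = 1.4518 K.
Without cloud: g' = 0.1117, ΔT' = 1.15/(1−0.1117) = 1.2946 K.
Change = 1.2946 − 1.4518 = -0.16 K.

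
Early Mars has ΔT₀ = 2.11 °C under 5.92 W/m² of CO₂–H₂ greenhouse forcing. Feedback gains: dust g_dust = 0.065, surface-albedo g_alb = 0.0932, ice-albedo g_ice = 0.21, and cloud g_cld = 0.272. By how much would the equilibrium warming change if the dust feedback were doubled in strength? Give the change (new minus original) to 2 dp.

1.29 °C

Original: g = 0.6402, ΔT = 2.11/(1−0.6402) = 5.8644 °C.
With doubled dust: g' = 0.7052, ΔT' = 2.11/(1−0.7052) = 7.1574 °C.
Change = 7.1574 − 5.8644 = 1.29 °C.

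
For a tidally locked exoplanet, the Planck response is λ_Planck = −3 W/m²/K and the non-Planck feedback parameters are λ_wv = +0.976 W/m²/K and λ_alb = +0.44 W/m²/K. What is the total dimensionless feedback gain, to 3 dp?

Convert to gains: g_wv = 0.976/3 = 0.3253; g_alb = 0.44/3 = 0.1467.
Total gain g = 0.472.

0.472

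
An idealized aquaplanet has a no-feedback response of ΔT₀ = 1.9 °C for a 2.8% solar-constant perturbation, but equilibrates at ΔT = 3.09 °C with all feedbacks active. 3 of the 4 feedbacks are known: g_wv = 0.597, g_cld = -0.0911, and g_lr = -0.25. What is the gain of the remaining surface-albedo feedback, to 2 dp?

Amplification A = ΔT/ΔT₀ = 3.09/1.9 = 1.626.
Total gain g = 1 − 1/A = 1 − 1/1.626 = 0.385.
Known gains sum to 0.597 − 0.0911 − 0.25 = 0.2559.
g_alb = 0.385 − 0.2559 = 0.13.

0.13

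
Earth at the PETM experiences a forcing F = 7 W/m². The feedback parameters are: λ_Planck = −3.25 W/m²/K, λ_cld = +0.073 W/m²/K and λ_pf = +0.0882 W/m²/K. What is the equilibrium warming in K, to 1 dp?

Net feedback parameter λ = (−3.25) + (+0.073) + (+0.0882) = -3.0888 W/m²/K.
ΔT = −F/λ = −7/(-3.0888) = 2.3 K.

2.3 K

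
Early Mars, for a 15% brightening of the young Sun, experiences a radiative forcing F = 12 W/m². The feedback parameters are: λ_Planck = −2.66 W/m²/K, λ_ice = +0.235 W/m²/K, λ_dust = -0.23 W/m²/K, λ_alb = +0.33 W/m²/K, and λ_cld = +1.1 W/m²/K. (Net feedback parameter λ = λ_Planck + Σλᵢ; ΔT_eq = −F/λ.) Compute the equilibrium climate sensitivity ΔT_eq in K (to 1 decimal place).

9.8 K

Net feedback parameter λ = (−2.66) + (+0.235) + (-0.23) + (+0.33) + (+1.1) = -1.225 W/m²/K.
ΔT = −F/λ = −12/(-1.225) = 9.8 K.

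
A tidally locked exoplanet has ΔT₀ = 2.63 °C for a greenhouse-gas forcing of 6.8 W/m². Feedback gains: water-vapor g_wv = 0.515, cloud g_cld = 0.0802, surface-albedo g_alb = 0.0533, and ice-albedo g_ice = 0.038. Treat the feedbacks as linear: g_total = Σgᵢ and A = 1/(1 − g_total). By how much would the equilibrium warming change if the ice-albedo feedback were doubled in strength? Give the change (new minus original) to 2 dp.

1.16 °C

Original: g = 0.6865, ΔT = 2.63/(1−0.6865) = 8.3892 °C.
With doubled ice-albedo: g' = 0.7245, ΔT' = 2.63/(1−0.7245) = 9.5463 °C.
Change = 9.5463 − 8.3892 = 1.16 °C.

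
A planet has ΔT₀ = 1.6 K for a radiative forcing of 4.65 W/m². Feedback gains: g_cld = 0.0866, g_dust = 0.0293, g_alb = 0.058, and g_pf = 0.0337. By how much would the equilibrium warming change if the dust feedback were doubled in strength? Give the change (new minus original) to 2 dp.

0.08 K

Original: g = 0.2076, ΔT = 1.6/(1−0.2076) = 2.0192 K.
With doubled dust: g' = 0.2369, ΔT' = 1.6/(1−0.2369) = 2.0967 K.
Change = 2.0967 − 2.0192 = 0.08 K.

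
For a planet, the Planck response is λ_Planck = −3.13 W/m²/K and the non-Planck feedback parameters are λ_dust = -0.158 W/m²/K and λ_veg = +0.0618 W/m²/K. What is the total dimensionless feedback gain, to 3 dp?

-0.031

Convert to gains: g_dust = -0.158/3.13 = -0.05048; g_veg = 0.0618/3.13 = 0.01974.
Total gain g = -0.03074.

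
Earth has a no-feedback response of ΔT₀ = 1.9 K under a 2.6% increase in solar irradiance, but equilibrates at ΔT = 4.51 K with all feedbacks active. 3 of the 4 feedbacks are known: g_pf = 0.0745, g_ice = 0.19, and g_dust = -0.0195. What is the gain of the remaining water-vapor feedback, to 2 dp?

Amplification A = ΔT/ΔT₀ = 4.51/1.9 = 2.374.
Total gain g = 1 − 1/A = 1 − 1/2.374 = 0.5788.
Known gains sum to 0.0745 + 0.19 − 0.0195 = 0.245.
g_wv = 0.5788 − 0.245 = 0.33.

0.33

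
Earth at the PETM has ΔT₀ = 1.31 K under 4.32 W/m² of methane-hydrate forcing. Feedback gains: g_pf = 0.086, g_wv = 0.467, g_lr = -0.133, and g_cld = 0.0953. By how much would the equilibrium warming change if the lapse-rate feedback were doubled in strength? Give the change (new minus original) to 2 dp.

Original: g = 0.5153, ΔT = 1.31/(1−0.5153) = 2.7027 K.
With doubled lapse-rate: g' = 0.3823, ΔT' = 1.31/(1−0.3823) = 2.1208 K.
Change = 2.1208 − 2.7027 = -0.58 K.

-0.58 K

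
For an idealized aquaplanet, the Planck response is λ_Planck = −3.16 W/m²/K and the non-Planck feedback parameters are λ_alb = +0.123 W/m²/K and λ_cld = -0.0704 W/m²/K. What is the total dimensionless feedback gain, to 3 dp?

Convert to gains: g_alb = 0.123/3.16 = 0.03892; g_cld = -0.0704/3.16 = -0.02228.
Total gain g = 0.01664.

0.017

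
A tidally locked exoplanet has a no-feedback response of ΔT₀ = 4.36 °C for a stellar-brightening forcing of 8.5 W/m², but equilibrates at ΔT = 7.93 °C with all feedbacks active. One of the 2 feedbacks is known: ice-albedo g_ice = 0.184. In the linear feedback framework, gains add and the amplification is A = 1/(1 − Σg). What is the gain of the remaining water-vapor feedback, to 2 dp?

0.27

Amplification A = ΔT/ΔT₀ = 7.93/4.36 = 1.819.
Total gain g = 1 − 1/A = 1 − 1/1.819 = 0.4502.
The known gain is 0.184.
g_wv = 0.4502 − 0.184 = 0.27.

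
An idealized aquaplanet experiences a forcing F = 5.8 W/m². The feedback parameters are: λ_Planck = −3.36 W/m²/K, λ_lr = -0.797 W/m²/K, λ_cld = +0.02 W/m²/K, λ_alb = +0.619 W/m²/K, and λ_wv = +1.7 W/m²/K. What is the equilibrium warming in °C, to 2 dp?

3.19 °C

Net feedback parameter λ = (−3.36) + (-0.797) + (+0.02) + (+0.619) + (+1.7) = -1.818 W/m²/K.
ΔT = −F/λ = −5.8/(-1.818) = 3.19 °C.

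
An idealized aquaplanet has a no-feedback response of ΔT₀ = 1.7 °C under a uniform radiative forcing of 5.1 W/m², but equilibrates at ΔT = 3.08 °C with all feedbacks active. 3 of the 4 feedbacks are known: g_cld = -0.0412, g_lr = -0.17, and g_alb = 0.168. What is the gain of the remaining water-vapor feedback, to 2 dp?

0.49

Amplification A = ΔT/ΔT₀ = 3.08/1.7 = 1.812.
Total gain g = 1 − 1/A = 1 − 1/1.812 = 0.4481.
Known gains sum to -0.0412 − 0.17 + 0.168 = -0.0432.
g_wv = 0.4481 + 0.0432 = 0.49.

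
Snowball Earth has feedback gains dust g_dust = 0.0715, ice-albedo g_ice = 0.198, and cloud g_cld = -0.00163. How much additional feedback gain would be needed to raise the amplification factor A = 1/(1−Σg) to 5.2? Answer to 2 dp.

Current total gain = 0.26787.
Target gain for A = 5.2: g* = 1 − 1/5.2 = 0.8077.
Additional gain needed = 0.8077 − 0.26787 = 0.54.

0.54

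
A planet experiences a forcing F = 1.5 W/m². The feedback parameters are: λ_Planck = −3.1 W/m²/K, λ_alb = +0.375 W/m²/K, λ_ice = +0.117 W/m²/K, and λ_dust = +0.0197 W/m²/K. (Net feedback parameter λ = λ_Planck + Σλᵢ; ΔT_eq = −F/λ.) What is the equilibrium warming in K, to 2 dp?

0.58 K

Net feedback parameter λ = (−3.1) + (+0.375) + (+0.117) + (+0.0197) = -2.5883 W/m²/K.
ΔT = −F/λ = −1.5/(-2.5883) = 0.58 K.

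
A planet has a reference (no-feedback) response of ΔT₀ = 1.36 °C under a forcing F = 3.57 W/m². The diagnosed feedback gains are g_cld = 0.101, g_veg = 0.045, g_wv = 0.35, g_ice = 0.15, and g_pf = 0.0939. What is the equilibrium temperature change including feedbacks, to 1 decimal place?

5.2 °C

Total gain g = 0.101 + 0.045 + 0.35 + 0.15 + 0.0939 = 0.7399.
Amplification A = 1/(1 − 0.7399) = 3.845.
ΔT = 1.36 × 3.845 = 5.2 °C.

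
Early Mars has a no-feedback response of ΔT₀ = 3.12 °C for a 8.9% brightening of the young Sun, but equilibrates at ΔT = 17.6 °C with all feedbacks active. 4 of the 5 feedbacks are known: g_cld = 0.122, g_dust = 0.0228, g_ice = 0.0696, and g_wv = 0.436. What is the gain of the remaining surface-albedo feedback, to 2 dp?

0.17

Amplification A = ΔT/ΔT₀ = 17.6/3.12 = 5.641.
Total gain g = 1 − 1/A = 1 − 1/5.641 = 0.8227.
Known gains sum to 0.122 + 0.0228 + 0.0696 + 0.436 = 0.6504.
g_alb = 0.8227 − 0.6504 = 0.17.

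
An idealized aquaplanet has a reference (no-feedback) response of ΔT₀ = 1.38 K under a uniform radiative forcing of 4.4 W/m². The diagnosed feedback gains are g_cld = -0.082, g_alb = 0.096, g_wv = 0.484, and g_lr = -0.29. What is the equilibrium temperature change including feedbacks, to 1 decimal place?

Total gain g = -0.082 + 0.096 + 0.484 − 0.29 = 0.208.
Amplification A = 1/(1 − 0.208) = 1.263.
ΔT = 1.38 × 1.263 = 1.7 K.

1.7 K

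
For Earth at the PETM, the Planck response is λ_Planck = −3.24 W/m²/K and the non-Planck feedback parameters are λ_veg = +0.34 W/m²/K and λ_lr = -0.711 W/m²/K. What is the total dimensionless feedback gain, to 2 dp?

-0.11

Convert to gains: g_veg = 0.34/3.24 = 0.1049; g_lr = -0.711/3.24 = -0.2194.
Total gain g = -0.1145.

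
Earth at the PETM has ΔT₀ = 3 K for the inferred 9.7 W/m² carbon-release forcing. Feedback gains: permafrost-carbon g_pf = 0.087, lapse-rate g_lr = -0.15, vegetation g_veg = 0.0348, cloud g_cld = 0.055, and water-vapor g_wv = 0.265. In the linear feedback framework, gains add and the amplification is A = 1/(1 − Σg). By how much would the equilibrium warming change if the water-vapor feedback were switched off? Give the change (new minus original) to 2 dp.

Original: g = 0.2918, ΔT = 3/(1−0.2918) = 4.2361 K.
Without water-vapor: g' = 0.0268, ΔT' = 3/(1−0.0268) = 3.0826 K.
Change = 3.0826 − 4.2361 = -1.15 K.

-1.15 K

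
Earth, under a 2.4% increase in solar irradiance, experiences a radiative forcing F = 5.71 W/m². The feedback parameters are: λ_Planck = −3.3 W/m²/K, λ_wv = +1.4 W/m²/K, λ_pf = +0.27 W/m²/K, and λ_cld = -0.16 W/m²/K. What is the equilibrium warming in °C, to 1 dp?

3.2 °C

Net feedback parameter λ = (−3.3) + (+1.4) + (+0.27) + (-0.16) = -1.79 W/m²/K.
ΔT = −F/λ = −5.71/(-1.79) = 3.2 °C.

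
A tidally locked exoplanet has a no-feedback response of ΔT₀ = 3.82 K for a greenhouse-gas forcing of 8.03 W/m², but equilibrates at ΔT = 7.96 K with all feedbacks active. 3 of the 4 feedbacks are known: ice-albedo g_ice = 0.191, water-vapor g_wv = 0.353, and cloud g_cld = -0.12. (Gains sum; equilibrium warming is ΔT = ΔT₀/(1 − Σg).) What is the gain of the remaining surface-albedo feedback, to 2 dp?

0.10

Amplification A = ΔT/ΔT₀ = 7.96/3.82 = 2.084.
Total gain g = 1 − 1/A = 1 − 1/2.084 = 0.5202.
Known gains sum to 0.191 + 0.353 − 0.12 = 0.424.
g_alb = 0.5202 − 0.424 = 0.10.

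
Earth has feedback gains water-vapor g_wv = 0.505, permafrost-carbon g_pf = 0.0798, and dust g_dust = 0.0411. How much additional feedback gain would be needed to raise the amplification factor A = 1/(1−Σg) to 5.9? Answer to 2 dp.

Current total gain = 0.6259.
Target gain for A = 5.9: g* = 1 − 1/5.9 = 0.8305.
Additional gain needed = 0.8305 − 0.6259 = 0.20.

0.20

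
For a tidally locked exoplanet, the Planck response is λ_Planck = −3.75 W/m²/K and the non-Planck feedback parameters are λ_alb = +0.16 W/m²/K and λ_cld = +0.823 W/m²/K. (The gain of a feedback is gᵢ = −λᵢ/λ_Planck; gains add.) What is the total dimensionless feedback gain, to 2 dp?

0.26

Convert to gains: g_alb = 0.16/3.75 = 0.04267; g_cld = 0.823/3.75 = 0.2195.
Total gain g = 0.26217.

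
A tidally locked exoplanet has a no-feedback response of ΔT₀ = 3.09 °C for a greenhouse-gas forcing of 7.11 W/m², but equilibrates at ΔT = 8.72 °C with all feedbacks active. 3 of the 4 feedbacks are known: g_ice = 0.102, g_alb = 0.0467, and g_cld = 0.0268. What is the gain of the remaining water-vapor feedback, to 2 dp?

0.47

Amplification A = ΔT/ΔT₀ = 8.72/3.09 = 2.822.
Total gain g = 1 − 1/A = 1 − 1/2.822 = 0.6456.
Known gains sum to 0.102 + 0.0467 + 0.0268 = 0.1755.
g_wv = 0.6456 − 0.1755 = 0.47.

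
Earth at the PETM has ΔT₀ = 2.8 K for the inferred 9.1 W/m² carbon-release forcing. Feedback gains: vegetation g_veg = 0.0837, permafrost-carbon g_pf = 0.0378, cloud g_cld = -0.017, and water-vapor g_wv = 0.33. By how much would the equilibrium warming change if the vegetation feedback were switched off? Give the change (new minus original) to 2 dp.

-0.64 K

Original: g = 0.4345, ΔT = 2.8/(1−0.4345) = 4.9514 K.
Without vegetation: g' = 0.3508, ΔT' = 2.8/(1−0.3508) = 4.3130 K.
Change = 4.3130 − 4.9514 = -0.64 K.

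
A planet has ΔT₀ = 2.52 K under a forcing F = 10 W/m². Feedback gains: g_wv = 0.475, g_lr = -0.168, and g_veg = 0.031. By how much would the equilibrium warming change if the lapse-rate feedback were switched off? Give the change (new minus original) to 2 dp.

1.29 K

Original: g = 0.338, ΔT = 2.52/(1−0.338) = 3.8066 K.
Without lapse-rate: g' = 0.506, ΔT' = 2.52/(1−0.506) = 5.1012 K.
Change = 5.1012 − 3.8066 = 1.29 K.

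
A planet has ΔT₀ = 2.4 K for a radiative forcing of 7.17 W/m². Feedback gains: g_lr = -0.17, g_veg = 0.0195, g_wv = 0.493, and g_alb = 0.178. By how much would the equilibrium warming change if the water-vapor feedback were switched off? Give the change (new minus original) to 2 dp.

Original: g = 0.5205, ΔT = 2.4/(1−0.5205) = 5.0052 K.
Without water-vapor: g' = 0.0275, ΔT' = 2.4/(1−0.0275) = 2.4679 K.
Change = 2.4679 − 5.0052 = -2.54 K.

-2.54 K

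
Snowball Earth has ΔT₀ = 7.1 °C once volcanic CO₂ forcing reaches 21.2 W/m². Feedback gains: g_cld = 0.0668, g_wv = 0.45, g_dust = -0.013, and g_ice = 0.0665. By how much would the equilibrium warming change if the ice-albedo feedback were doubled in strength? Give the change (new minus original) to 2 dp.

3.03 °C

Original: g = 0.5703, ΔT = 7.1/(1−0.5703) = 16.5232 °C.
With doubled ice-albedo: g' = 0.6368, ΔT' = 7.1/(1−0.6368) = 19.5485 °C.
Change = 19.5485 − 16.5232 = 3.03 °C.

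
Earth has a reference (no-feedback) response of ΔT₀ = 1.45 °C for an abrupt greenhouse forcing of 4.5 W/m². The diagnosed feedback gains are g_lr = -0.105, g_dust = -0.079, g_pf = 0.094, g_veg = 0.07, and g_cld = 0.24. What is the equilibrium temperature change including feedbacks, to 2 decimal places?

Total gain g = -0.105 − 0.079 + 0.094 + 0.07 + 0.24 = 0.22.
Amplification A = 1/(1 − 0.22) = 1.282.
ΔT = 1.45 × 1.282 = 1.86 °C.

1.86 °C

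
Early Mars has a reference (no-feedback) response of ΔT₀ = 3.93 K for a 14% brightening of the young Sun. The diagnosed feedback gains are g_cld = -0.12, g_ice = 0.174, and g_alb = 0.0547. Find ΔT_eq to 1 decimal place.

4.4 K

Total gain g = -0.12 + 0.174 + 0.0547 = 0.1087.
Amplification A = 1/(1 − 0.1087) = 1.122.
ΔT = 3.93 × 1.122 = 4.4 K.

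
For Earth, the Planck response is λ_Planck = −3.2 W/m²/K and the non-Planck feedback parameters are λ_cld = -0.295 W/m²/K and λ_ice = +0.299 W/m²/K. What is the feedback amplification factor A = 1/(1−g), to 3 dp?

1.001

Convert to gains: g_cld = -0.295/3.2 = -0.09219; g_ice = 0.299/3.2 = 0.09344.
Total gain g = 0.00125.
A = 1/(1 − 0.00125) = 1.001.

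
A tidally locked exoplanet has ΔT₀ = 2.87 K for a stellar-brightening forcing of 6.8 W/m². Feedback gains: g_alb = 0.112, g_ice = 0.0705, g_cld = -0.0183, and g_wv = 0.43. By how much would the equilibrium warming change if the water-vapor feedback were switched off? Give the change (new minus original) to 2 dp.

-3.64 K

Original: g = 0.5942, ΔT = 2.87/(1−0.5942) = 7.0724 K.
Without water-vapor: g' = 0.1642, ΔT' = 2.87/(1−0.1642) = 3.4338 K.
Change = 3.4338 − 7.0724 = -3.64 K.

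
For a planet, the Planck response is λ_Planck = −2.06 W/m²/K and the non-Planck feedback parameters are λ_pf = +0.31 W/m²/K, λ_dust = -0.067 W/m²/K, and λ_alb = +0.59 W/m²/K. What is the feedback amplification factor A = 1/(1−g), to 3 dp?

1.679

Convert to gains: g_pf = 0.31/2.06 = 0.1505; g_dust = -0.067/2.06 = -0.03252; g_alb = 0.59/2.06 = 0.2864.
Total gain g = 0.40438.
A = 1/(1 − 0.40438) = 1.679.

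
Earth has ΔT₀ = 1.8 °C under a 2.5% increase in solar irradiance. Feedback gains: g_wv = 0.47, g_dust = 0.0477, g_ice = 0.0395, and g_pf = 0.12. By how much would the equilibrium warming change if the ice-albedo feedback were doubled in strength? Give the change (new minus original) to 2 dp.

0.78 °C

Original: g = 0.6772, ΔT = 1.8/(1−0.6772) = 5.5762 °C.
With doubled ice-albedo: g' = 0.7167, ΔT' = 1.8/(1−0.7167) = 6.3537 °C.
Change = 6.3537 − 5.5762 = 0.78 °C.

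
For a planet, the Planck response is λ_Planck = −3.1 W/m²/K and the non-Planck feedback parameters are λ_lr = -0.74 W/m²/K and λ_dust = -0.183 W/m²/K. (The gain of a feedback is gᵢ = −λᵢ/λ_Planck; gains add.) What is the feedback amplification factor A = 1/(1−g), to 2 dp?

0.77

Convert to gains: g_lr = -0.74/3.1 = -0.2387; g_dust = -0.183/3.1 = -0.05903.
Total gain g = -0.29773.
A = 1/(1 + 0.29773) = 0.77.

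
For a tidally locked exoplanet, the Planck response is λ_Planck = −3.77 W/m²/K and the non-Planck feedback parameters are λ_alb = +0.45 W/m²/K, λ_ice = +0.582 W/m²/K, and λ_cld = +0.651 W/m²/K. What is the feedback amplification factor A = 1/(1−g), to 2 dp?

Convert to gains: g_alb = 0.45/3.77 = 0.1194; g_ice = 0.582/3.77 = 0.1544; g_cld = 0.651/3.77 = 0.1727.
Total gain g = 0.4465.
A = 1/(1 − 0.4465) = 1.81.

1.81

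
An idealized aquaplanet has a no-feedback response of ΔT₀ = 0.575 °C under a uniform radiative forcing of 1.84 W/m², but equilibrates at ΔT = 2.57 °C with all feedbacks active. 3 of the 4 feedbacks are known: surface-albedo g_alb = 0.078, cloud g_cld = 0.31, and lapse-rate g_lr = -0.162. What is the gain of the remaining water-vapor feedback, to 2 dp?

0.55

Amplification A = ΔT/ΔT₀ = 2.57/0.575 = 4.47.
Total gain g = 1 − 1/A = 1 − 1/4.47 = 0.7763.
Known gains sum to 0.078 + 0.31 − 0.162 = 0.226.
g_wv = 0.7763 − 0.226 = 0.55.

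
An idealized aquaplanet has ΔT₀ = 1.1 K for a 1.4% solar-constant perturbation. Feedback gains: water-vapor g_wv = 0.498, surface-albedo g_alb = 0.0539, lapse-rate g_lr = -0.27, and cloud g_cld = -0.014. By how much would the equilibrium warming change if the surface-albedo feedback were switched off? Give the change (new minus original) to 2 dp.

Original: g = 0.2679, ΔT = 1.1/(1−0.2679) = 1.5025 K.
Without surface-albedo: g' = 0.214, ΔT' = 1.1/(1−0.214) = 1.3995 K.
Change = 1.3995 − 1.5025 = -0.10 K.

-0.10 K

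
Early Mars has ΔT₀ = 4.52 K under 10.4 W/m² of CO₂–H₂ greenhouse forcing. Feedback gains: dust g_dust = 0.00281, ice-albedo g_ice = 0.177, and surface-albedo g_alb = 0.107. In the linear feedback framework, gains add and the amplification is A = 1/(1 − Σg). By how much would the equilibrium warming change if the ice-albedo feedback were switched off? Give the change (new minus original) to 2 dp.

Original: g = 0.28681, ΔT = 4.52/(1−0.28681) = 6.3377 K.
Without ice-albedo: g' = 0.10981, ΔT' = 4.52/(1−0.10981) = 5.0776 K.
Change = 5.0776 − 6.3377 = -1.26 K.

-1.26 K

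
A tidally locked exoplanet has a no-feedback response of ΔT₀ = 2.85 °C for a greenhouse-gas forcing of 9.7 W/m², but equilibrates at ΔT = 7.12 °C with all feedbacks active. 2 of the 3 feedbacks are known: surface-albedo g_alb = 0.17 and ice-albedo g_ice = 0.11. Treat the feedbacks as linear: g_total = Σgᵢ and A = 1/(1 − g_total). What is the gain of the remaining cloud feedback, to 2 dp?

0.32

Amplification A = ΔT/ΔT₀ = 7.12/2.85 = 2.498.
Total gain g = 1 − 1/A = 1 − 1/2.498 = 0.5997.
Known gains sum to 0.17 + 0.11 = 0.28.
g_cld = 0.5997 − 0.28 = 0.32.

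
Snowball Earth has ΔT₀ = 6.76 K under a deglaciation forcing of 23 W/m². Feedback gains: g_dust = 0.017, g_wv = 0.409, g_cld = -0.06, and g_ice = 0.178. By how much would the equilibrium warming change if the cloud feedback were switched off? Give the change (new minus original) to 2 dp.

Original: g = 0.544, ΔT = 6.76/(1−0.544) = 14.8246 K.
Without cloud: g' = 0.604, ΔT' = 6.76/(1−0.604) = 17.0707 K.
Change = 17.0707 − 14.8246 = 2.25 K.

2.25 K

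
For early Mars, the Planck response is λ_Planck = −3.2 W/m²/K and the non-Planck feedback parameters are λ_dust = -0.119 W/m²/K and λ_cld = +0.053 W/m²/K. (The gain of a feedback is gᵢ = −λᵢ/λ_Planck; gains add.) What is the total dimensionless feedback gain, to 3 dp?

-0.021

Convert to gains: g_dust = -0.119/3.2 = -0.03719; g_cld = 0.053/3.2 = 0.01656.
Total gain g = -0.02063.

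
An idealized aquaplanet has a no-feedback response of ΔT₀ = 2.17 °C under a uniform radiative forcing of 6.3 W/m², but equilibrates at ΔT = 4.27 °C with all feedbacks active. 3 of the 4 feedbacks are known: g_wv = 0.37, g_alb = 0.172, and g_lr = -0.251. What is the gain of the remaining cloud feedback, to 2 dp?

Amplification A = ΔT/ΔT₀ = 4.27/2.17 = 1.968.
Total gain g = 1 − 1/A = 1 − 1/1.968 = 0.4919.
Known gains sum to 0.37 + 0.172 − 0.251 = 0.291.
g_cld = 0.4919 − 0.291 = 0.20.

0.20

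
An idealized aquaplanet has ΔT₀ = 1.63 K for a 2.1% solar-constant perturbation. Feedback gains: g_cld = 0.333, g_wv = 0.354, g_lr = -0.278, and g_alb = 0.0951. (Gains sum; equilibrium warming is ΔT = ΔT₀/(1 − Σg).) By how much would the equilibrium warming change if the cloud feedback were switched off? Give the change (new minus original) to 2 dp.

Original: g = 0.5041, ΔT = 1.63/(1−0.5041) = 3.2870 K.
Without cloud: g' = 0.1711, ΔT' = 1.63/(1−0.1711) = 1.9665 K.
Change = 1.9665 − 3.2870 = -1.32 K.

-1.32 K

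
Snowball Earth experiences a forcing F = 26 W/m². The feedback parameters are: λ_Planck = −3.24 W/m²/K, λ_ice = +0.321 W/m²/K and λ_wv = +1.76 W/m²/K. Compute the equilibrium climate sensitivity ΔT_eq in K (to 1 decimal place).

Net feedback parameter λ = (−3.24) + (+0.321) + (+1.76) = -1.159 W/m²/K.
ΔT = −F/λ = −26/(-1.159) = 22.4 K.

22.4 K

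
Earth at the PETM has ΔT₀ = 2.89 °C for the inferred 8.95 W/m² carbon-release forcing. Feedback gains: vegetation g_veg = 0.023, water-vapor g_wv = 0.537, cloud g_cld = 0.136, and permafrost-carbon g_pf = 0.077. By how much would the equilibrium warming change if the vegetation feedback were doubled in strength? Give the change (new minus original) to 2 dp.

1.44 °C

Original: g = 0.773, ΔT = 2.89/(1−0.773) = 12.7313 °C.
With doubled vegetation: g' = 0.796, ΔT' = 2.89/(1−0.796) = 14.1667 °C.
Change = 14.1667 − 12.7313 = 1.44 °C.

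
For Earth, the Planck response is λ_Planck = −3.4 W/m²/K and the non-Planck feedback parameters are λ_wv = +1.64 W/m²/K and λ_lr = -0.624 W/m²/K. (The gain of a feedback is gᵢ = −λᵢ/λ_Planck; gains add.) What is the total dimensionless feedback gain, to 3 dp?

Convert to gains: g_wv = 1.64/3.4 = 0.4824; g_lr = -0.624/3.4 = -0.1835.
Total gain g = 0.2989.

0.299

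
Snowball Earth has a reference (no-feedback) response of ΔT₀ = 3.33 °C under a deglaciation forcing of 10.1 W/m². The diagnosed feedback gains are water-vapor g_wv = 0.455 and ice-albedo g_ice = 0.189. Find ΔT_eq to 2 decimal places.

9.35 °C

Total gain g = 0.455 + 0.189 = 0.644.
Amplification A = 1/(1 − 0.644) = 2.809.
ΔT = 3.33 × 2.809 = 9.35 °C.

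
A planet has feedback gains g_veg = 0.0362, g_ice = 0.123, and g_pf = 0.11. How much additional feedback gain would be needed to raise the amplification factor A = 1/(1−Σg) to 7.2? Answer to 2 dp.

0.59

Current total gain = 0.2692.
Target gain for A = 7.2: g* = 1 − 1/7.2 = 0.8611.
Additional gain needed = 0.8611 − 0.2692 = 0.59.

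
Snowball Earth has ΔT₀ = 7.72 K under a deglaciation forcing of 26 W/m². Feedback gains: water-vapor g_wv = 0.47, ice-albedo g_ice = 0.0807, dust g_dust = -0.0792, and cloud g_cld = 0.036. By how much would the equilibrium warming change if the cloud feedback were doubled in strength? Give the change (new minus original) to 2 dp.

1.24 K

Original: g = 0.5075, ΔT = 7.72/(1−0.5075) = 15.6751 K.
With doubled cloud: g' = 0.5435, ΔT' = 7.72/(1−0.5435) = 16.9113 K.
Change = 16.9113 − 15.6751 = 1.24 K.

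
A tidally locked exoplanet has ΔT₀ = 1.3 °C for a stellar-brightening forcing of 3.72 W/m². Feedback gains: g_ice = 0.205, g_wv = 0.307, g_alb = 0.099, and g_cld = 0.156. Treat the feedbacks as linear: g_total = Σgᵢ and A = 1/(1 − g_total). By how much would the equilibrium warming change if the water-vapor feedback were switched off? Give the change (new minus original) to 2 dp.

Original: g = 0.767, ΔT = 1.3/(1−0.767) = 5.5794 °C.
Without water-vapor: g' = 0.46, ΔT' = 1.3/(1−0.46) = 2.4074 °C.
Change = 2.4074 − 5.5794 = -3.17 °C.

-3.17 °C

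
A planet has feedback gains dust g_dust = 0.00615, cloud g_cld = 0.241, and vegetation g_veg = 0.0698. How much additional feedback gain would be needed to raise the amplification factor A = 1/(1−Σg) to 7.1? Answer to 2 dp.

Current total gain = 0.31695.
Target gain for A = 7.1: g* = 1 − 1/7.1 = 0.8592.
Additional gain needed = 0.8592 − 0.31695 = 0.54.

0.54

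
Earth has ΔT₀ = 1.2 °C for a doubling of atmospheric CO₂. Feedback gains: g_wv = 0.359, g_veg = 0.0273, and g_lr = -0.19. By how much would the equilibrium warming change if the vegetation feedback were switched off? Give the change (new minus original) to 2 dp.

Original: g = 0.1963, ΔT = 1.2/(1−0.1963) = 1.4931 °C.
Without vegetation: g' = 0.169, ΔT' = 1.2/(1−0.169) = 1.4440 °C.
Change = 1.4440 − 1.4931 = -0.05 °C.

-0.05 °C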